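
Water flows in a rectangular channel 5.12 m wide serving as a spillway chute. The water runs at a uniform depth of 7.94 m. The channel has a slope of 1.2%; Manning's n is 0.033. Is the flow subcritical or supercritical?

Flow area A = b·y = 5.12 × 7.94 = 40.65 m². Wetted perimeter P = b + 2y = 5.12 + 2×7.94 = 21 m.
Hydraulic radius R = A/P = 40.65/21 = 1.936 m.
V = (1/n) R^(2/3) √S = (1/0.033) × 1.936^(2/3) × √0.012 = 5.156 m/s. Hydraulic depth D_h = A/T = 40.65/5.12 = 7.94 m.
Froude number Fr = V/√(g·D_h) = 5.156/√(9.81×7.94) = 0.584, which is less than 1, so the flow is subcritical.

subcritical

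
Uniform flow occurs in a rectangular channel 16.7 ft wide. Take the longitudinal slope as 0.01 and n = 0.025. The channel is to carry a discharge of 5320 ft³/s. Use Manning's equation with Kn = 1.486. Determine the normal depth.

Manning's equation rearranged: A R^(2/3) = nQ / (1.486·√S) = 0.025 × 5320 / (1.486 × √0.01) = 895.
Try y = 20.9 ft: A R^(2/3) = 1148 — over.
Try y = 17 ft: A R^(2/3) = 895.2 — matches.

y_n = 17 ft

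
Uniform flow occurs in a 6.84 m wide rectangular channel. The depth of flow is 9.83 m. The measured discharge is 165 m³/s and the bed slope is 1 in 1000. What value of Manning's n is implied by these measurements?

n = 0.024

Flow area A = b·y = 6.84 × 9.83 = 67.24 m². Wetted perimeter P = b + 2y = 6.84 + 2×9.83 = 26.5 m.
Hydraulic radius R = A/P = 67.24/26.5 = 2.537 m.
Rearranging Manning's equation: n = (1/Q) A R^(2/3) S^(1/2) = (1/165) × 67.24 × 2.537^(2/3) × √0.001 = 0.024.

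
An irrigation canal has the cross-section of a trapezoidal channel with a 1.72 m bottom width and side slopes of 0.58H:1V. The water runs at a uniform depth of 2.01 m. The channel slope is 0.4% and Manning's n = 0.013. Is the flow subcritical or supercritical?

supercritical

With bottom width b = 1.72 m and side slope z = 0.58: A = (b + zy)y = (1.72 + 0.58×2.01)×2.01 = 5.8 m²; P = b + 2y√(1+z²) = 1.72 + 2×2.01×1.156 = 6.367 m.
Hydraulic radius R = A/P = 5.8/6.367 = 0.911 m.
V = (1/n) R^(2/3) √S = (1/0.013) × 0.911^(2/3) × √0.004 = 4.572 m/s. Hydraulic depth D_h = A/T = 5.8/4.052 = 1.432 m.
Froude number Fr = V/√(g·D_h) = 4.572/√(9.81×1.432) = 1.22, which is greater than 1, so the flow is supercritical.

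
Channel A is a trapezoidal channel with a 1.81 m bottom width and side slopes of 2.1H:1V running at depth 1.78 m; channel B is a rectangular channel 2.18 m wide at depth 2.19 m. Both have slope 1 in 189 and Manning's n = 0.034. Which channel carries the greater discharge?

Channel A: With bottom width b = 1.81 m and side slope z = 2.1: A = (b + zy)y = (1.81 + 2.1×1.78)×1.78 = 9.875 m²; P = b + 2y√(1+z²) = 1.81 + 2×1.78×2.326 = 10.09 m. Hydraulic radius R = A/P = 9.875/10.09 = 0.9787 m. Q_A = (1/0.034)·9.875·0.9787^(2/3)·√0.005291 = 20.83 m³/s.
Channel B: Flow area A = b·y = 2.18 × 2.19 = 4.774 m². Wetted perimeter P = b + 2y = 2.18 + 2×2.19 = 6.56 m. Hydraulic radius R = A/P = 4.774/6.56 = 0.7278 m. Q_B = (1/0.034)·4.774·0.7278^(2/3)·√0.005291 = 8.264 m³/s.
Q_A = 20.83 m³/s vs Q_B = 8.264 m³/s, so channel A carries more.

channel A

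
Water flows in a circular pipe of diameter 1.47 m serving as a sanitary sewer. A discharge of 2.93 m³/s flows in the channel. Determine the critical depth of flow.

At critical depth, Q² T / (g A³) = 1, i.e. A³/T = Q²/g = 2.93²/9.81 = 0.8751.
Trying y = 1.12 m: A³/T = 2.133 — high.
Trying y = 0.753 m: A³/T = 0.4559 — low.
Trying y = 0.893 m: A³/T = 0.8751 — close enough.

y_c = 0.893 m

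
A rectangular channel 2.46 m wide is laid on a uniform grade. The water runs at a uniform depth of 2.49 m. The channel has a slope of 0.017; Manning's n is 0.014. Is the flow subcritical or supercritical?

Flow area A = b·y = 2.46 × 2.49 = 6.125 m². Wetted perimeter P = b + 2y = 2.46 + 2×2.49 = 7.44 m.
Hydraulic radius R = A/P = 6.125/7.44 = 0.8233 m.
V = (1/n) R^(2/3) √S = (1/0.014) × 0.8233^(2/3) × √0.017 = 8.181 m/s. Hydraulic depth D_h = A/T = 6.125/2.46 = 2.49 m.
Froude number Fr = V/√(g·D_h) = 8.181/√(9.81×2.49) = 1.66, which is greater than 1, so the flow is supercritical.

supercritical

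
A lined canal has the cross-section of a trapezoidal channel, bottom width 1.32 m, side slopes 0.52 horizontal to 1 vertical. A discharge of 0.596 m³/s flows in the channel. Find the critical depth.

y_c = 0.265 m

At critical depth, Q² T / (g A³) = 1, i.e. A³/T = Q²/g = 0.596²/9.81 = 0.03621.
Try y = 0.305 m: A³/T = 0.05602 — too large.
Try y = 0.265 m: A³/T = 0.03613 — close enough.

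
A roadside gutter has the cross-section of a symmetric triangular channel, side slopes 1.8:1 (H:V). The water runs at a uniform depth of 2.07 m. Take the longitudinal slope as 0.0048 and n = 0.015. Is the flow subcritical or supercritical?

For a triangular section with side slope z = 1.8: A = zy² = 1.8×2.07² = 7.713 m²; P = 2y√(1+z²) = 2×2.07×2.059 = 8.525 m.
Hydraulic radius R = A/P = 7.713/8.525 = 0.9048 m.
V = (1/n) R^(2/3) √S = (1/0.015) × 0.9048^(2/3) × √0.0048 = 4.321 m/s. Hydraulic depth D_h = A/T = 7.713/7.452 = 1.035 m.
Froude number Fr = V/√(g·D_h) = 4.321/√(9.81×1.035) = 1.36, which is greater than 1, so the flow is supercritical.

supercritical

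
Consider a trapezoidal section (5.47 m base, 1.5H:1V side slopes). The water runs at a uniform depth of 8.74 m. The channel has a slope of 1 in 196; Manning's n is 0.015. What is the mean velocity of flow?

With bottom width b = 5.47 m and side slope z = 1.5: A = (b + zy)y = (5.47 + 1.5×8.74)×8.74 = 162.4 m²; P = b + 2y√(1+z²) = 5.47 + 2×8.74×1.803 = 36.98 m.
Hydraulic radius R = A/P = 162.4/36.98 = 4.391 m.
From Manning's equation, V = (1/n) R^(2/3) S^(1/2) = (1/0.015) × 4.391^(2/3) × 0.005102^(1/2) = 12.8 m/s.

V = 12.8 m/s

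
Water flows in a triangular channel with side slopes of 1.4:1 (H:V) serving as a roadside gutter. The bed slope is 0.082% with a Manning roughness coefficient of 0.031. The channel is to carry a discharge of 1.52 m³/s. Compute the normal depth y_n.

Manning's equation rearranged: A R^(2/3) = nQ / (1·√S) = 0.031 × 1.52 / (√0.00082) = 1.646.
At y = 1.62 m: A R^(2/3) = 2.783 — high.
At y = 1.33 m: A R^(2/3) = 1.644 — matches.

y_n = 1.33 m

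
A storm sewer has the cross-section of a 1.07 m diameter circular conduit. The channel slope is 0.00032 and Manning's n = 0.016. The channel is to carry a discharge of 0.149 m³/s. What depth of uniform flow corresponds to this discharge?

y_n = 0.442 m

Manning's equation rearranged: A R^(2/3) = nQ / (1·√S) = 0.016 × 0.149 / (√0.00032) = 0.1333.
At y = 0.48 m: A R^(2/3) = 0.1546 — too large.
At y = 0.442 m: A R^(2/3) = 0.1334 — ≈ 0.1333.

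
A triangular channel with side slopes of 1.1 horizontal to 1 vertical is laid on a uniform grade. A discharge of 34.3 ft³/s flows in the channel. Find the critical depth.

y_c = 2.27 ft

At critical depth, Q² T / (g A³) = 1, i.e. A³/T = Q²/g = 34.3²/32.2 = 36.54.
Trying y = 2.73 ft: A³/T = 91.74 — over.
Trying y = 1.71 ft: A³/T = 8.846 — short.
Trying y = 2.27 ft: A³/T = 36.47 — matches.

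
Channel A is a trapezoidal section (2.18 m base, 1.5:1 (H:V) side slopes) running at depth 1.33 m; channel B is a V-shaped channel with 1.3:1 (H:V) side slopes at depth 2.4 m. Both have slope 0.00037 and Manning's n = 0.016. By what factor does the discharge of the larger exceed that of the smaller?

1.52

Channel A: With bottom width b = 2.18 m and side slope z = 1.5: A = (b + zy)y = (2.18 + 1.5×1.33)×1.33 = 5.553 m²; P = b + 2y√(1+z²) = 2.18 + 2×1.33×1.803 = 6.975 m. Hydraulic radius R = A/P = 5.553/6.975 = 0.796 m. Q_A = (1/0.016)·5.553·0.796^(2/3)·√0.00037 = 5.734 m³/s.
Channel B: For a triangular section with side slope z = 1.3: A = zy² = 1.3×2.4² = 7.488 m²; P = 2y√(1+z²) = 2×2.4×1.64 = 7.873 m. Hydraulic radius R = A/P = 7.488/7.873 = 0.9511 m. Q_B = (1/0.016)·7.488·0.9511^(2/3)·√0.00037 = 8.707 m³/s.
The larger discharge is 8.707 m³/s and the smaller is 5.734 m³/s; the ratio is 1.52.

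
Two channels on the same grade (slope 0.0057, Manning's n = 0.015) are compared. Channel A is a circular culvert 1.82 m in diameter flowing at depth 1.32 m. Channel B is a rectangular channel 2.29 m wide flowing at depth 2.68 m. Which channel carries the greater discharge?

channel B

Channel A: For a circular section of diameter D = 1.82 m at depth y = 1.32 m, the central angle is θ = 2 arccos(1 − 2y/D) = 4.076 rad. Then A = (D²/8)(θ − sin θ) = 2.021 m² and P = Dθ/2 = 3.709 m. Hydraulic radius R = A/P = 2.021/3.709 = 0.5448 m. Q_A = (1/0.015)·2.021·0.5448^(2/3)·√0.0057 = 6.785 m³/s.
Channel B: Flow area A = b·y = 2.29 × 2.68 = 6.137 m². Wetted perimeter P = b + 2y = 2.29 + 2×2.68 = 7.65 m. Hydraulic radius R = A/P = 6.137/7.65 = 0.8022 m. Q_B = (1/0.015)·6.137·0.8022^(2/3)·√0.0057 = 26.67 m³/s.
Q_A = 6.785 m³/s vs Q_B = 26.67 m³/s, so channel B carries more.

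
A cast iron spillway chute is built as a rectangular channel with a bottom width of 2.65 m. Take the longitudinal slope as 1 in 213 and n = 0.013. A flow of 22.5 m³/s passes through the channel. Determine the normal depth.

Manning's equation rearranged: A R^(2/3) = nQ / (1·√S) = 0.013 × 22.5 / (√0.004695) = 4.269.
At y = 1.69 m: A R^(2/3) = 3.673 — low.
At y = 2.11 m: A R^(2/3) = 4.874 — high.
At y = 1.9 m: A R^(2/3) = 4.269 — matches.

y_n = 1.9 m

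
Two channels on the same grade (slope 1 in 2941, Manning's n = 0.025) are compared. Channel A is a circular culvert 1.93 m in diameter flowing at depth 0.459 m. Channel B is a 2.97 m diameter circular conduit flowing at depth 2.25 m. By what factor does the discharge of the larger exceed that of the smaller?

Channel A: For a circular section of diameter D = 1.93 m at depth y = 0.459 m, the central angle is θ = 2 arccos(1 − 2y/D) = 2.038 rad. Then A = (D²/8)(θ − sin θ) = 0.533 m² and P = Dθ/2 = 1.966 m. Hydraulic radius R = A/P = 0.533/1.966 = 0.2711 m. Q_A = (1/0.025)·0.533·0.2711^(2/3)·√0.00034 = 0.1647 m³/s.
Channel B: For a circular section of diameter D = 2.97 m at depth y = 2.25 m, the central angle is θ = 2 arccos(1 − 2y/D) = 4.224 rad. Then A = (D²/8)(θ − sin θ) = 5.631 m² and P = Dθ/2 = 6.273 m. Hydraulic radius R = A/P = 5.631/6.273 = 0.8977 m. Q_B = (1/0.025)·5.631·0.8977^(2/3)·√0.00034 = 3.865 m³/s.
The larger discharge is 3.865 m³/s and the smaller is 0.1647 m³/s; the ratio is 23.5.

23.5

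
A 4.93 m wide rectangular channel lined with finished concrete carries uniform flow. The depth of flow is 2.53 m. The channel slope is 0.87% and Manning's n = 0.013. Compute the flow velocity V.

V = 8.32 m/s

Flow area A = b·y = 4.93 × 2.53 = 12.47 m². Wetted perimeter P = b + 2y = 4.93 + 2×2.53 = 9.99 m.
Hydraulic radius R = A/P = 12.47/9.99 = 1.249 m.
From Manning's equation, V = (1/n) R^(2/3) S^(1/2) = (1/0.013) × 1.249^(2/3) × 0.0087^(1/2) = 8.32 m/s.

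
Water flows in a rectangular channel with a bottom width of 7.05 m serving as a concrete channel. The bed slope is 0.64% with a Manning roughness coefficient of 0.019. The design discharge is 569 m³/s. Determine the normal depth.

y_n = 10.1 m

Manning's equation rearranged: A R^(2/3) = nQ / (1·√S) = 0.019 × 569 / (√0.0064) = 135.1.
At y = 11.3 m: A R^(2/3) = 154 — too large.
At y = 6.94 m: A R^(2/3) = 86.18 — too small.
At y = 10.1 m: A R^(2/3) = 135.1 — ≈ 135.1.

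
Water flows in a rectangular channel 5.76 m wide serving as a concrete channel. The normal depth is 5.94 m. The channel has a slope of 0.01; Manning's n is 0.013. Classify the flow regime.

Flow area A = b·y = 5.76 × 5.94 = 34.21 m². Wetted perimeter P = b + 2y = 5.76 + 2×5.94 = 17.64 m.
Hydraulic radius R = A/P = 34.21/17.64 = 1.94 m.
V = (1/n) R^(2/3) √S = (1/0.013) × 1.94^(2/3) × √0.01 = 11.96 m/s. Hydraulic depth D_h = A/T = 34.21/5.76 = 5.94 m.
Froude number Fr = V/√(g·D_h) = 11.96/√(9.81×5.94) = 1.57, which is greater than 1, so the flow is supercritical.

supercritical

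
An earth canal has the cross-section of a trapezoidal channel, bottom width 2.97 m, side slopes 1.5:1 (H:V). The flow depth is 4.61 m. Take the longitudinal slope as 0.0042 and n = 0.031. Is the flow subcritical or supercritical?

With bottom width b = 2.97 m and side slope z = 1.5: A = (b + zy)y = (2.97 + 1.5×4.61)×4.61 = 45.57 m²; P = b + 2y√(1+z²) = 2.97 + 2×4.61×1.803 = 19.59 m.
Hydraulic radius R = A/P = 45.57/19.59 = 2.326 m.
V = (1/n) R^(2/3) √S = (1/0.031) × 2.326^(2/3) × √0.0042 = 3.67 m/s. Hydraulic depth D_h = A/T = 45.57/16.8 = 2.712 m.
Froude number Fr = V/√(g·D_h) = 3.67/√(9.81×2.712) = 0.711, which is less than 1, so the flow is subcritical.

subcritical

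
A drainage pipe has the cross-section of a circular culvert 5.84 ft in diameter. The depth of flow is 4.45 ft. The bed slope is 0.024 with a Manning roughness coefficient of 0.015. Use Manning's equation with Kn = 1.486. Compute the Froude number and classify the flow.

For a circular section of diameter D = 5.84 ft at depth y = 4.45 ft, the central angle is θ = 2 arccos(1 − 2y/D) = 4.245 rad. Then A = (D²/8)(θ − sin θ) = 21.9 ft² and P = Dθ/2 = 12.39 ft.
Hydraulic radius R = A/P = 21.9/12.39 = 1.767 ft.
V = (1.486/n) R^(2/3) √S = (1.486/0.015) × 1.767^(2/3) × √0.024 = 22.43 ft/s. Hydraulic depth D_h = A/T = 21.9/4.974 = 4.403 ft.
Froude number Fr = V/√(g·D_h) = 22.43/√(32.2×4.403) = 1.88, which is greater than 1, so the flow is supercritical.

supercritical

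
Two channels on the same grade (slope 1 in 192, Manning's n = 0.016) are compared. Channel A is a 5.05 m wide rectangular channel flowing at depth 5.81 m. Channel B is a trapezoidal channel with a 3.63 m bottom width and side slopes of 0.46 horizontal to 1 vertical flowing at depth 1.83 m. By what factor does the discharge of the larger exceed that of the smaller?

5

Channel A: Flow area A = b·y = 5.05 × 5.81 = 29.34 m². Wetted perimeter P = b + 2y = 5.05 + 2×5.81 = 16.67 m. Hydraulic radius R = A/P = 29.34/16.67 = 1.76 m. Q_A = (1/0.016)·29.34·1.76^(2/3)·√0.005208 = 192.9 m³/s.
Channel B: With bottom width b = 3.63 m and side slope z = 0.46: A = (b + zy)y = (3.63 + 0.46×1.83)×1.83 = 8.183 m²; P = b + 2y√(1+z²) = 3.63 + 2×1.83×1.101 = 7.659 m. Hydraulic radius R = A/P = 8.183/7.659 = 1.069 m. Q_B = (1/0.016)·8.183·1.069^(2/3)·√0.005208 = 38.58 m³/s.
The larger discharge is 192.9 m³/s and the smaller is 38.58 m³/s; the ratio is 5.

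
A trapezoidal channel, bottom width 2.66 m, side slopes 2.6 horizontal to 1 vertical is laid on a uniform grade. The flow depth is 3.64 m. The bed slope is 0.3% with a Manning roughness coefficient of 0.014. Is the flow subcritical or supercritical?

supercritical

With bottom width b = 2.66 m and side slope z = 2.6: A = (b + zy)y = (2.66 + 2.6×3.64)×3.64 = 44.13 m²; P = b + 2y√(1+z²) = 2.66 + 2×3.64×2.786 = 22.94 m.
Hydraulic radius R = A/P = 44.13/22.94 = 1.924 m.
V = (1/n) R^(2/3) √S = (1/0.014) × 1.924^(2/3) × √0.003 = 6.052 m/s. Hydraulic depth D_h = A/T = 44.13/21.59 = 2.044 m.
Froude number Fr = V/√(g·D_h) = 6.052/√(9.81×2.044) = 1.35, which is greater than 1, so the flow is supercritical.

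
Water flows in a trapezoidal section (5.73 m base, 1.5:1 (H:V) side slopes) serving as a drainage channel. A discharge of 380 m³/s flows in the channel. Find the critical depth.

At critical depth, Q² T / (g A³) = 1, i.e. A³/T = Q²/g = 380²/9.81 = 14720.
At y = 5.83 m: A³/T = 25880 — over.
At y = 4.54 m: A³/T = 9536 — short.
At y = 5.07 m: A³/T = 14760 — close enough.

y_c = 5.07 m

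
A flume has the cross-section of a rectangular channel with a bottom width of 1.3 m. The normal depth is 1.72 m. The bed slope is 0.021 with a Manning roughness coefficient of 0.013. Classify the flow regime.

Flow area A = b·y = 1.3 × 1.72 = 2.236 m². Wetted perimeter P = b + 2y = 1.3 + 2×1.72 = 4.74 m.
Hydraulic radius R = A/P = 2.236/4.74 = 0.4717 m.
V = (1/n) R^(2/3) √S = (1/0.013) × 0.4717^(2/3) × √0.021 = 6.755 m/s. Hydraulic depth D_h = A/T = 2.236/1.3 = 1.72 m.
Froude number Fr = V/√(g·D_h) = 6.755/√(9.81×1.72) = 1.64, which is greater than 1, so the flow is supercritical.

supercritical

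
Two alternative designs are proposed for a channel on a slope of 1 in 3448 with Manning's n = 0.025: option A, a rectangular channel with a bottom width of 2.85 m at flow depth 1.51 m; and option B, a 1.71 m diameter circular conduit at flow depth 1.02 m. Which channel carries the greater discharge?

Channel A: Flow area A = b·y = 2.85 × 1.51 = 4.304 m². Wetted perimeter P = b + 2y = 2.85 + 2×1.51 = 5.87 m. Hydraulic radius R = A/P = 4.304/5.87 = 0.7331 m. Q_A = (1/0.025)·4.304·0.7331^(2/3)·√0.00029 = 2.384 m³/s.
Channel B: For a circular section of diameter D = 1.71 m at depth y = 1.02 m, the central angle is θ = 2 arccos(1 − 2y/D) = 3.53 rad. Then A = (D²/8)(θ − sin θ) = 1.429 m² and P = Dθ/2 = 3.018 m. Hydraulic radius R = A/P = 1.429/3.018 = 0.4734 m. Q_B = (1/0.025)·1.429·0.4734^(2/3)·√0.00029 = 0.5911 m³/s.
Q_A = 2.384 m³/s vs Q_B = 0.5911 m³/s, so channel A carries more.

channel A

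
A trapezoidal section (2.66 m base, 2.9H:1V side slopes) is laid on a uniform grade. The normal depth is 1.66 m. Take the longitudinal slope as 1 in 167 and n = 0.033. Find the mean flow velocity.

With bottom width b = 2.66 m and side slope z = 2.9: A = (b + zy)y = (2.66 + 2.9×1.66)×1.66 = 12.41 m²; P = b + 2y√(1+z²) = 2.66 + 2×1.66×3.068 = 12.84 m.
Hydraulic radius R = A/P = 12.41/12.84 = 0.9659 m.
From Manning's equation, V = (1/n) R^(2/3) S^(1/2) = (1/0.033) × 0.9659^(2/3) × 0.005988^(1/2) = 2.29 m/s.

V = 2.29 m/s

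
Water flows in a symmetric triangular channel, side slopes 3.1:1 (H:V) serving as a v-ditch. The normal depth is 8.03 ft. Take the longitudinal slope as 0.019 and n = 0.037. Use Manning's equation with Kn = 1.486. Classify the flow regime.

For a triangular section with side slope z = 3.1: A = zy² = 3.1×8.03² = 199.9 ft²; P = 2y√(1+z²) = 2×8.03×3.257 = 52.31 ft.
Hydraulic radius R = A/P = 199.9/52.31 = 3.821 ft.
V = (1.486/n) R^(2/3) √S = (1.486/0.037) × 3.821^(2/3) × √0.019 = 13.53 ft/s. Hydraulic depth D_h = A/T = 199.9/49.79 = 4.015 ft.
Froude number Fr = V/√(g·D_h) = 13.53/√(32.2×4.015) = 1.19, which is greater than 1, so the flow is supercritical.

supercritical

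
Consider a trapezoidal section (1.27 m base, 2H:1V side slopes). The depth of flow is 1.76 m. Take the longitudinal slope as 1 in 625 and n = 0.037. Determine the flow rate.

Q = 8.64 m³/s

With bottom width b = 1.27 m and side slope z = 2: A = (b + zy)y = (1.27 + 2×1.76)×1.76 = 8.43 m²; P = b + 2y√(1+z²) = 1.27 + 2×1.76×2.236 = 9.141 m.
Hydraulic radius R = A/P = 8.43/9.141 = 0.9223 m.
Manning's equation: Q = (1/n) A R^(2/3) S^(1/2) = (1/0.037) × 8.43 × 0.9223^(2/3) × 0.0016^(1/2) = 8.64 m³/s.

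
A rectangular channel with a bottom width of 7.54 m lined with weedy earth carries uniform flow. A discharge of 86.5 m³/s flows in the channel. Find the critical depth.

y_c = 2.38 m

For a rectangular channel, critical depth y_c = (q²/g)^(1/3) where q = Q/b = 86.5/7.54 = 11.47 m²/s.
So y_c = (11.47²/9.81)^(1/3) = 2.38 m.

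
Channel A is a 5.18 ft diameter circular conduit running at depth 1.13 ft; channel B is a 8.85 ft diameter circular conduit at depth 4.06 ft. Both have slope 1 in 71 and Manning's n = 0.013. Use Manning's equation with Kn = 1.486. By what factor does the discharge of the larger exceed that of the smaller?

Channel A: For a circular section of diameter D = 5.18 ft at depth y = 1.13 ft, the central angle is θ = 2 arccos(1 − 2y/D) = 1.944 rad. Then A = (D²/8)(θ − sin θ) = 3.396 ft² and P = Dθ/2 = 5.035 ft. Hydraulic radius R = A/P = 3.396/5.035 = 0.6746 ft. Q_A = (1.486/0.013)·3.396·0.6746^(2/3)·√0.01408 = 35.44 ft³/s.
Channel B: For a circular section of diameter D = 8.85 ft at depth y = 4.06 ft, the central angle is θ = 2 arccos(1 − 2y/D) = 2.976 rad. Then A = (D²/8)(θ − sin θ) = 27.53 ft² and P = Dθ/2 = 13.17 ft. Hydraulic radius R = A/P = 27.53/13.17 = 2.09 ft. Q_B = (1.486/0.013)·27.53·2.09^(2/3)·√0.01408 = 610.6 ft³/s.
The larger discharge is 610.6 ft³/s and the smaller is 35.44 ft³/s; the ratio is 17.2.

17.2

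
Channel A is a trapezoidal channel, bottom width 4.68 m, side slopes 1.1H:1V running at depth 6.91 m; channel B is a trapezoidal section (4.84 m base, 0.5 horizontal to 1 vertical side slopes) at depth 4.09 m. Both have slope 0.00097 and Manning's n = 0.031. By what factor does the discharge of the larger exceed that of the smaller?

4.24

Channel A: With bottom width b = 4.68 m and side slope z = 1.1: A = (b + zy)y = (4.68 + 1.1×6.91)×6.91 = 84.86 m²; P = b + 2y√(1+z²) = 4.68 + 2×6.91×1.487 = 25.22 m. Hydraulic radius R = A/P = 84.86/25.22 = 3.364 m. Q_A = (1/0.031)·84.86·3.364^(2/3)·√0.00097 = 191.4 m³/s.
Channel B: With bottom width b = 4.84 m and side slope z = 0.5: A = (b + zy)y = (4.84 + 0.5×4.09)×4.09 = 28.16 m²; P = b + 2y√(1+z²) = 4.84 + 2×4.09×1.118 = 13.99 m. Hydraulic radius R = A/P = 28.16/13.99 = 2.013 m. Q_B = (1/0.031)·28.16·2.013^(2/3)·√0.00097 = 45.11 m³/s.
The larger discharge is 191.4 m³/s and the smaller is 45.11 m³/s; the ratio is 4.24.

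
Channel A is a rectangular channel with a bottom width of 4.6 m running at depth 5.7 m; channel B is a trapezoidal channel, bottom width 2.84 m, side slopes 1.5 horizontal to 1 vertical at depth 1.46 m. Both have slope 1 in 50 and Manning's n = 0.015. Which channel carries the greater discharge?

Channel A: Flow area A = b·y = 4.6 × 5.7 = 26.22 m². Wetted perimeter P = b + 2y = 4.6 + 2×5.7 = 16 m. Hydraulic radius R = A/P = 26.22/16 = 1.639 m. Q_A = (1/0.015)·26.22·1.639^(2/3)·√0.02 = 343.6 m³/s.
Channel B: With bottom width b = 2.84 m and side slope z = 1.5: A = (b + zy)y = (2.84 + 1.5×1.46)×1.46 = 7.344 m²; P = b + 2y√(1+z²) = 2.84 + 2×1.46×1.803 = 8.104 m. Hydraulic radius R = A/P = 7.344/8.104 = 0.9062 m. Q_B = (1/0.015)·7.344·0.9062^(2/3)·√0.02 = 64.84 m³/s.
Q_A = 343.6 m³/s vs Q_B = 64.84 m³/s, so channel A carries more.

channel A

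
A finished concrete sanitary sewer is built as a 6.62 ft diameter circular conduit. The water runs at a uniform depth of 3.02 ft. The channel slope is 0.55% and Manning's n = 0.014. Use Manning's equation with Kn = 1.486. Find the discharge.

For a circular section of diameter D = 6.62 ft at depth y = 3.02 ft, the central angle is θ = 2 arccos(1 − 2y/D) = 2.966 rad. Then A = (D²/8)(θ − sin θ) = 15.29 ft² and P = Dθ/2 = 9.818 ft.
Hydraulic radius R = A/P = 15.29/9.818 = 1.558 ft.
Manning's equation: Q = (1.486/n) A R^(2/3) S^(1/2) = (1.486/0.014) × 15.29 × 1.558^(2/3) × 0.0055^(1/2) = 162 ft³/s.

Q = 162 ft³/s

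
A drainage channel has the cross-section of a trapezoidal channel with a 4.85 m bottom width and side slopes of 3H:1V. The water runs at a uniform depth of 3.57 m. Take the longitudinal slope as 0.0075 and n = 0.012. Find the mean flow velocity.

With bottom width b = 4.85 m and side slope z = 3: A = (b + zy)y = (4.85 + 3×3.57)×3.57 = 55.55 m²; P = b + 2y√(1+z²) = 4.85 + 2×3.57×3.162 = 27.43 m.
Hydraulic radius R = A/P = 55.55/27.43 = 2.025 m.
From Manning's equation, V = (1/n) R^(2/3) S^(1/2) = (1/0.012) × 2.025^(2/3) × 0.0075^(1/2) = 11.6 m/s.

V = 11.6 m/s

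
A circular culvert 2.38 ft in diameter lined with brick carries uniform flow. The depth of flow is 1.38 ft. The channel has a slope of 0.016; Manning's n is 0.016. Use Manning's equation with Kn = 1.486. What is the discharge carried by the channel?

For a circular section of diameter D = 2.38 ft at depth y = 1.38 ft, the central angle is θ = 2 arccos(1 − 2y/D) = 3.462 rad. Then A = (D²/8)(θ − sin θ) = 2.675 ft² and P = Dθ/2 = 4.12 ft.
Hydraulic radius R = A/P = 2.675/4.12 = 0.6492 ft.
Manning's equation: Q = (1.486/n) A R^(2/3) S^(1/2) = (1.486/0.016) × 2.675 × 0.6492^(2/3) × 0.016^(1/2) = 23.6 ft³/s.

Q = 23.6 ft³/s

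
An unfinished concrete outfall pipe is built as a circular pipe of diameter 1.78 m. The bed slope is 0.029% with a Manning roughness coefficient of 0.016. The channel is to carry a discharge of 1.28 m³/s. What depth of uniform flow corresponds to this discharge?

y_n = 1.24 m

Manning's equation rearranged: A R^(2/3) = nQ / (1·√S) = 0.016 × 1.28 / (√0.00029) = 1.203.
Try y = 1.43 m: A R^(2/3) = 1.424 — over.
Try y = 1.24 m: A R^(2/3) = 1.207 — close enough.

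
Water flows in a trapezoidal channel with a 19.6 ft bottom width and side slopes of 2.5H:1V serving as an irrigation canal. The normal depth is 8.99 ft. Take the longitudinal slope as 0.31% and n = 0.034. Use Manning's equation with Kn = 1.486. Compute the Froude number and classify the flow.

With bottom width b = 19.6 ft and side slope z = 2.5: A = (b + zy)y = (19.6 + 2.5×8.99)×8.99 = 378.3 ft²; P = b + 2y√(1+z²) = 19.6 + 2×8.99×2.693 = 68.01 ft.
Hydraulic radius R = A/P = 378.3/68.01 = 5.562 ft.
V = (1.486/n) R^(2/3) √S = (1.486/0.034) × 5.562^(2/3) × √0.0031 = 7.639 ft/s. Hydraulic depth D_h = A/T = 378.3/64.55 = 5.86 ft.
Froude number Fr = V/√(g·D_h) = 7.639/√(32.2×5.86) = 0.556, which is less than 1, so the flow is subcritical.

subcritical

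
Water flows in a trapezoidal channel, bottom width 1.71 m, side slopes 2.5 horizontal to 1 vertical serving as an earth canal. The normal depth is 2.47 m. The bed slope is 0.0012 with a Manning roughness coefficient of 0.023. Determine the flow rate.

With bottom width b = 1.71 m and side slope z = 2.5: A = (b + zy)y = (1.71 + 2.5×2.47)×2.47 = 19.48 m²; P = b + 2y√(1+z²) = 1.71 + 2×2.47×2.693 = 15.01 m.
Hydraulic radius R = A/P = 19.48/15.01 = 1.297 m.
Manning's equation: Q = (1/n) A R^(2/3) S^(1/2) = (1/0.023) × 19.48 × 1.297^(2/3) × 0.0012^(1/2) = 34.9 m³/s.

Q = 34.9 m³/s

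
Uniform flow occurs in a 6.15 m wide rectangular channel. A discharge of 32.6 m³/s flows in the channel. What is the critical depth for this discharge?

For a rectangular channel, critical depth y_c = (q²/g)^(1/3) where q = Q/b = 32.6/6.15 = 5.301 m²/s.
So y_c = (5.301²/9.81)^(1/3) = 1.42 m.

y_c = 1.42 m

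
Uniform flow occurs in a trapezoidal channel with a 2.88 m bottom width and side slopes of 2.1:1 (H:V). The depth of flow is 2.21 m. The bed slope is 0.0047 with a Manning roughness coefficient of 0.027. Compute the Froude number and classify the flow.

subcritical

With bottom width b = 2.88 m and side slope z = 2.1: A = (b + zy)y = (2.88 + 2.1×2.21)×2.21 = 16.62 m²; P = b + 2y√(1+z²) = 2.88 + 2×2.21×2.326 = 13.16 m.
Hydraulic radius R = A/P = 16.62/13.16 = 1.263 m.
V = (1/n) R^(2/3) √S = (1/0.027) × 1.263^(2/3) × √0.0047 = 2.967 m/s. Hydraulic depth D_h = A/T = 16.62/12.16 = 1.367 m.
Froude number Fr = V/√(g·D_h) = 2.967/√(9.81×1.367) = 0.81, which is less than 1, so the flow is subcritical.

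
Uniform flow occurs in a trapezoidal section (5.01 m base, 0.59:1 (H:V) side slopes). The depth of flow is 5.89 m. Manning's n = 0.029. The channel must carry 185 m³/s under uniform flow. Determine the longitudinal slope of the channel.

S = 0.0031

With bottom width b = 5.01 m and side slope z = 0.59: A = (b + zy)y = (5.01 + 0.59×5.89)×5.89 = 49.98 m²; P = b + 2y√(1+z²) = 5.01 + 2×5.89×1.161 = 18.69 m.
Hydraulic radius R = A/P = 49.98/18.69 = 2.674 m.
From Manning's equation, S = [nQ / (1 A R^(2/3))]² = [0.029 × 185 / (1 × 49.98 × 2.674^(2/3))]² = 0.0031.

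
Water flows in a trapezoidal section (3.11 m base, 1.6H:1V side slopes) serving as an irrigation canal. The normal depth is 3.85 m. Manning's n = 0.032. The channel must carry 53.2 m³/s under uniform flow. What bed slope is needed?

S = 0.000889

With bottom width b = 3.11 m and side slope z = 1.6: A = (b + zy)y = (3.11 + 1.6×3.85)×3.85 = 35.69 m²; P = b + 2y√(1+z²) = 3.11 + 2×3.85×1.887 = 17.64 m.
Hydraulic radius R = A/P = 35.69/17.64 = 2.023 m.
From Manning's equation, S = [nQ / (1 A R^(2/3))]² = [0.032 × 53.2 / (1 × 35.69 × 2.023^(2/3))]² = 0.000889.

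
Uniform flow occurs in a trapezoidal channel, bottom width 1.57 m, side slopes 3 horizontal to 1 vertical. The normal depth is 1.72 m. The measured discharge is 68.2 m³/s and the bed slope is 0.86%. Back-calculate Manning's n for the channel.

With bottom width b = 1.57 m and side slope z = 3: A = (b + zy)y = (1.57 + 3×1.72)×1.72 = 11.58 m²; P = b + 2y√(1+z²) = 1.57 + 2×1.72×3.162 = 12.45 m.
Hydraulic radius R = A/P = 11.58/12.45 = 0.9299 m.
Rearranging Manning's equation: n = (1/Q) A R^(2/3) S^(1/2) = (1/68.2) × 11.58 × 0.9299^(2/3) × √0.0086 = 0.015.

n = 0.015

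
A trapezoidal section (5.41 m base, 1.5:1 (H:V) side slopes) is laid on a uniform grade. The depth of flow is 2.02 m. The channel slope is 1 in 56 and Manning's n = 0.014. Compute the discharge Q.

Q = 198 m³/s

With bottom width b = 5.41 m and side slope z = 1.5: A = (b + zy)y = (5.41 + 1.5×2.02)×2.02 = 17.05 m²; P = b + 2y√(1+z²) = 5.41 + 2×2.02×1.803 = 12.69 m.
Hydraulic radius R = A/P = 17.05/12.69 = 1.343 m.
Manning's equation: Q = (1/n) A R^(2/3) S^(1/2) = (1/0.014) × 17.05 × 1.343^(2/3) × 0.01786^(1/2) = 198 m³/s.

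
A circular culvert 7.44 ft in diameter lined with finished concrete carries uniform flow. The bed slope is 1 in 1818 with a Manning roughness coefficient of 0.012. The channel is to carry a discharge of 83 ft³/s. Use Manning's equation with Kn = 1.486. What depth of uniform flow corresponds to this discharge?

y_n = 3.43 ft

Manning's equation rearranged: A R^(2/3) = nQ / (1.486·√S) = 0.012 × 83 / (1.486 × √0.0005501) = 28.58.
At y = 2.69 ft: A R^(2/3) = 18.38 — short.
At y = 3.43 ft: A R^(2/3) = 28.58 — matches.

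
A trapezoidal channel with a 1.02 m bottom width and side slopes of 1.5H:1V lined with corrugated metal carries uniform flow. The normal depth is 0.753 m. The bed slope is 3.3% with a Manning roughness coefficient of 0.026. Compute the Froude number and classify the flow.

supercritical

With bottom width b = 1.02 m and side slope z = 1.5: A = (b + zy)y = (1.02 + 1.5×0.753)×0.753 = 1.619 m²; P = b + 2y√(1+z²) = 1.02 + 2×0.753×1.803 = 3.735 m.
Hydraulic radius R = A/P = 1.619/3.735 = 0.4334 m.
V = (1/n) R^(2/3) √S = (1/0.026) × 0.4334^(2/3) × √0.033 = 4.001 m/s. Hydraulic depth D_h = A/T = 1.619/3.279 = 0.4936 m.
Froude number Fr = V/√(g·D_h) = 4.001/√(9.81×0.4936) = 1.82, which is greater than 1, so the flow is supercritical.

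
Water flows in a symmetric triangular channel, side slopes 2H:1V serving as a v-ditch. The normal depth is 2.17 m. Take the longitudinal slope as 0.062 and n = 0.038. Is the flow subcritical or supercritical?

supercritical

For a triangular section with side slope z = 2: A = zy² = 2×2.17² = 9.418 m²; P = 2y√(1+z²) = 2×2.17×2.236 = 9.705 m.
Hydraulic radius R = A/P = 9.418/9.705 = 0.9705 m.
V = (1/n) R^(2/3) √S = (1/0.038) × 0.9705^(2/3) × √0.062 = 6.423 m/s. Hydraulic depth D_h = A/T = 9.418/8.68 = 1.085 m.
Froude number Fr = V/√(g·D_h) = 6.423/√(9.81×1.085) = 1.97, which is greater than 1, so the flow is supercritical.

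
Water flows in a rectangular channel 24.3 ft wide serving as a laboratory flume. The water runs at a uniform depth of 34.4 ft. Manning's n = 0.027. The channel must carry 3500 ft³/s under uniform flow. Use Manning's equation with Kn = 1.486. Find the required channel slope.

S = 0.00031

Flow area A = b·y = 24.3 × 34.4 = 835.9 ft². Wetted perimeter P = b + 2y = 24.3 + 2×34.4 = 93.1 ft.
Hydraulic radius R = A/P = 835.9/93.1 = 8.979 ft.
From Manning's equation, S = [nQ / (1.486 A R^(2/3))]² = [0.027 × 3500 / (1.486 × 835.9 × 8.979^(2/3))]² = 0.00031.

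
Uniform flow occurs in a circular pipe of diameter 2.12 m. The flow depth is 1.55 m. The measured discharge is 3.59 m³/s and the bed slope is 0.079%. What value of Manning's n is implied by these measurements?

For a circular section of diameter D = 2.12 m at depth y = 1.55 m, the central angle is θ = 2 arccos(1 − 2y/D) = 4.103 rad. Then A = (D²/8)(θ − sin θ) = 2.765 m² and P = Dθ/2 = 4.349 m.
Hydraulic radius R = A/P = 2.765/4.349 = 0.6359 m.
Rearranging Manning's equation: n = (1/Q) A R^(2/3) S^(1/2) = (1/3.59) × 2.765 × 0.6359^(2/3) × √0.00079 = 0.016.

n = 0.016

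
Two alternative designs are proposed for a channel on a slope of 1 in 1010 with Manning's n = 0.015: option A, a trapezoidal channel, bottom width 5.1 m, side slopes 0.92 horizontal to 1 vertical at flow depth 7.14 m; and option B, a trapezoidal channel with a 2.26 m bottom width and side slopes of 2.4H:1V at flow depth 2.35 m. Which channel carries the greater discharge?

channel A

Channel A: With bottom width b = 5.1 m and side slope z = 0.92: A = (b + zy)y = (5.1 + 0.92×7.14)×7.14 = 83.32 m²; P = b + 2y√(1+z²) = 5.1 + 2×7.14×1.359 = 24.5 m. Hydraulic radius R = A/P = 83.32/24.5 = 3.4 m. Q_A = (1/0.015)·83.32·3.4^(2/3)·√0.0009901 = 395.2 m³/s.
Channel B: With bottom width b = 2.26 m and side slope z = 2.4: A = (b + zy)y = (2.26 + 2.4×2.35)×2.35 = 18.56 m²; P = b + 2y√(1+z²) = 2.26 + 2×2.35×2.6 = 14.48 m. Hydraulic radius R = A/P = 18.56/14.48 = 1.282 m. Q_B = (1/0.015)·18.56·1.282^(2/3)·√0.0009901 = 45.96 m³/s.
Q_A = 395.2 m³/s vs Q_B = 45.96 m³/s, so channel A carries more.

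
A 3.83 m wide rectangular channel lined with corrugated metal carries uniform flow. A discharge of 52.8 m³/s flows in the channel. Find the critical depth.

For a rectangular channel, critical depth y_c = (q²/g)^(1/3) where q = Q/b = 52.8/3.83 = 13.79 m²/s.
So y_c = (13.79²/9.81)^(1/3) = 2.69 m.

y_c = 2.69 m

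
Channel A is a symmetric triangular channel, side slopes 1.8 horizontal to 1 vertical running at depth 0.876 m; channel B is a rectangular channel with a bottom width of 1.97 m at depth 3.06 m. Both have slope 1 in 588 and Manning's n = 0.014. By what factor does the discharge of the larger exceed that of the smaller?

6.8

Channel A: For a triangular section with side slope z = 1.8: A = zy² = 1.8×0.876² = 1.381 m²; P = 2y√(1+z²) = 2×0.876×2.059 = 3.608 m. Hydraulic radius R = A/P = 1.381/3.608 = 0.3829 m. Q_A = (1/0.014)·1.381·0.3829^(2/3)·√0.001701 = 2.145 m³/s.
Channel B: Flow area A = b·y = 1.97 × 3.06 = 6.028 m². Wetted perimeter P = b + 2y = 1.97 + 2×3.06 = 8.09 m. Hydraulic radius R = A/P = 6.028/8.09 = 0.7451 m. Q_B = (1/0.014)·6.028·0.7451^(2/3)·√0.001701 = 14.59 m³/s.
The larger discharge is 14.59 m³/s and the smaller is 2.145 m³/s; the ratio is 6.8.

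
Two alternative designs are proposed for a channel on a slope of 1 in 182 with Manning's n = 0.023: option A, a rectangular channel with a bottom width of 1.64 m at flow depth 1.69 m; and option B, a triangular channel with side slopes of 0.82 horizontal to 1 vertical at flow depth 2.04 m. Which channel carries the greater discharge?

channel B

Channel A: Flow area A = b·y = 1.64 × 1.69 = 2.772 m². Wetted perimeter P = b + 2y = 1.64 + 2×1.69 = 5.02 m. Hydraulic radius R = A/P = 2.772/5.02 = 0.5521 m. Q_A = (1/0.023)·2.772·0.5521^(2/3)·√0.005495 = 6.012 m³/s.
Channel B: For a triangular section with side slope z = 0.82: A = zy² = 0.82×2.04² = 3.413 m²; P = 2y√(1+z²) = 2×2.04×1.293 = 5.276 m. Hydraulic radius R = A/P = 3.413/5.276 = 0.6468 m. Q_B = (1/0.023)·3.413·0.6468^(2/3)·√0.005495 = 8.225 m³/s.
Q_A = 6.012 m³/s vs Q_B = 8.225 m³/s, so channel B carries more.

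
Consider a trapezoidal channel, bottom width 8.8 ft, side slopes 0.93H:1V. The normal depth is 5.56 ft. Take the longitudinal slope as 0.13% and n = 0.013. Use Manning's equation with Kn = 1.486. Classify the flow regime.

subcritical

With bottom width b = 8.8 ft and side slope z = 0.93: A = (b + zy)y = (8.8 + 0.93×5.56)×5.56 = 77.68 ft²; P = b + 2y√(1+z²) = 8.8 + 2×5.56×1.366 = 23.99 ft.
Hydraulic radius R = A/P = 77.68/23.99 = 3.239 ft.
V = (1.486/n) R^(2/3) √S = (1.486/0.013) × 3.239^(2/3) × √0.0013 = 9.021 ft/s. Hydraulic depth D_h = A/T = 77.68/19.14 = 4.058 ft.
Froude number Fr = V/√(g·D_h) = 9.021/√(32.2×4.058) = 0.789, which is less than 1, so the flow is subcritical.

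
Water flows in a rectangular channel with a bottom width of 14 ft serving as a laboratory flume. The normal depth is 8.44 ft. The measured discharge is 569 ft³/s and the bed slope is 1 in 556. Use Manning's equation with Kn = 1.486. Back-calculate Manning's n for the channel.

n = 0.032

Flow area A = b·y = 14 × 8.44 = 118.2 ft². Wetted perimeter P = b + 2y = 14 + 2×8.44 = 30.88 ft.
Hydraulic radius R = A/P = 118.2/30.88 = 3.826 ft.
Rearranging Manning's equation: n = (1.486/Q) A R^(2/3) S^(1/2) = (1.486/569) × 118.2 × 3.826^(2/3) × √0.001799 = 0.032.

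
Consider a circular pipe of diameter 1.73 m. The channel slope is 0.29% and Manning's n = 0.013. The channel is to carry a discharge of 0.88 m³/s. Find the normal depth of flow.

Manning's equation rearranged: A R^(2/3) = nQ / (1·√S) = 0.013 × 0.88 / (√0.0029) = 0.2124.
Trying y = 0.582 m: A R^(2/3) = 0.328 — high.
Trying y = 0.318 m: A R^(2/3) = 0.09917 — low.
Trying y = 0.465 m: A R^(2/3) = 0.2125 — matches.

y_n = 0.465 m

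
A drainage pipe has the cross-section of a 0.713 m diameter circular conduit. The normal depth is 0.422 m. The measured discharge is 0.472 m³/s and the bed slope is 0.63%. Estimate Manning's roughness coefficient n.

For a circular section of diameter D = 0.713 m at depth y = 0.422 m, the central angle is θ = 2 arccos(1 − 2y/D) = 3.511 rad. Then A = (D²/8)(θ − sin θ) = 0.2461 m² and P = Dθ/2 = 1.252 m.
Hydraulic radius R = A/P = 0.2461/1.252 = 0.1966 m.
Rearranging Manning's equation: n = (1/Q) A R^(2/3) S^(1/2) = (1/0.472) × 0.2461 × 0.1966^(2/3) × √0.0063 = 0.014.

n = 0.014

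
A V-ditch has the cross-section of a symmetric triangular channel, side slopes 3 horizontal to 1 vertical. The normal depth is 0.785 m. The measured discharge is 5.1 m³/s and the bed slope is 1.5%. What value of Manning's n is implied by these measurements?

n = 0.023

For a triangular section with side slope z = 3: A = zy² = 3×0.785² = 1.849 m²; P = 2y√(1+z²) = 2×0.785×3.162 = 4.965 m.
Hydraulic radius R = A/P = 1.849/4.965 = 0.3724 m.
Rearranging Manning's equation: n = (1/Q) A R^(2/3) S^(1/2) = (1/5.1) × 1.849 × 0.3724^(2/3) × √0.015 = 0.023.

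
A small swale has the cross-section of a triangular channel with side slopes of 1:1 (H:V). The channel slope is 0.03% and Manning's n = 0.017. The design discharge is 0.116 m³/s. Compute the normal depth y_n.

y_n = 0.574 m

Manning's equation rearranged: A R^(2/3) = nQ / (1·√S) = 0.017 × 0.116 / (√0.0003) = 0.1139.
At y = 0.409 m: A R^(2/3) = 0.04609 — short.
At y = 0.661 m: A R^(2/3) = 0.1658 — over.
At y = 0.574 m: A R^(2/3) = 0.1138 — matches.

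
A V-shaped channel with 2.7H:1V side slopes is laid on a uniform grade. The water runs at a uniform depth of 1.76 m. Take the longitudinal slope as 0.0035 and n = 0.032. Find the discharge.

Q = 13.6 m³/s

For a triangular section with side slope z = 2.7: A = zy² = 2.7×1.76² = 8.364 m²; P = 2y√(1+z²) = 2×1.76×2.879 = 10.13 m.
Hydraulic radius R = A/P = 8.364/10.13 = 0.8252 m.
Manning's equation: Q = (1/n) A R^(2/3) S^(1/2) = (1/0.032) × 8.364 × 0.8252^(2/3) × 0.0035^(1/2) = 13.6 m³/s.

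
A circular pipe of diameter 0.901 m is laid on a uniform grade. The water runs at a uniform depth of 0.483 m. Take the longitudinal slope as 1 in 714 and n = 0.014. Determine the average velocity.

V = 1.02 m/s

For a circular section of diameter D = 0.901 m at depth y = 0.483 m, the central angle is θ = 2 arccos(1 − 2y/D) = 3.286 rad. Then A = (D²/8)(θ − sin θ) = 0.3481 m² and P = Dθ/2 = 1.48 m.
Hydraulic radius R = A/P = 0.3481/1.48 = 0.2351 m.
From Manning's equation, V = (1/n) R^(2/3) S^(1/2) = (1/0.014) × 0.2351^(2/3) × 0.001401^(1/2) = 1.02 m/s.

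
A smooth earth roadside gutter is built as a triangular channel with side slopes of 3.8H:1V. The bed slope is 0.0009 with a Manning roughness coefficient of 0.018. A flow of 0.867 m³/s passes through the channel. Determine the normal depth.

y_n = 0.569 m

Manning's equation rearranged: A R^(2/3) = nQ / (1·√S) = 0.018 × 0.867 / (√0.0009) = 0.5202.
Try y = 0.388 m: A R^(2/3) = 0.1875 — too small.
Try y = 0.673 m: A R^(2/3) = 0.8143 — too large.
Try y = 0.569 m: A R^(2/3) = 0.5204 — ≈ 0.5202.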